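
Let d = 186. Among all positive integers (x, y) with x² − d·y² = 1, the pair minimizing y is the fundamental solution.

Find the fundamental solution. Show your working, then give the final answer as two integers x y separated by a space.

7501 550

d=186: √d = [13; 1,1,1,3,4,3,1,1,1,26] (ℓ=10, even), read p_9/q_9
step 0: (13, 1)  from 13·(1,0) + (0,1)
step 1: (14, 1)  from 1·(13,1) + (1,0)
…
step 3: (41, 3)  from 1·(27,2) + (14,1)
step 4: (150, 11)  from 3·(41,3) + (27,2)
step 5: (641, 47)  from 4·(150,11) + (41,3)
step 6: (2073, 152)  from 3·(641,47) + (150,11)
step 7: (2714, 199)  from 1·(2073,152) + (641,47)
step 8: (4787, 351)  from 1·(2714,199) + (2073,152)
step 9: (7501, 550)  from 1·(4787,351) + (2714,199)
fundamental: x₁=7501, y₁=550  (since 56265001 − 186·302500 = 1)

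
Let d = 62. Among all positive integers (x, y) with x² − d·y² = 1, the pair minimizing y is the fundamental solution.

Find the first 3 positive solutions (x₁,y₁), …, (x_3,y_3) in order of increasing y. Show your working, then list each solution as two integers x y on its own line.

63 8
7937 1008
999999 127000

√62 = [7; 1,6,1,14, …], period ℓ=4 (even) → k=3
step 0: (7, 1)  from 7·(1,0) + (0,1)
step 1: (8, 1)  from 1·(7,1) + (1,0)
step 2: (55, 7)  from 6·(8,1) + (7,1)
step 3: (63, 8)  from 1·(55,7) + (8,1)
→ (63, 8).  Check: 63²=3969, 62·8²=3968, difference 1.
(63+8√62)^2 = 7937 + 1008√62
(63+8√62)^3 = 999999 + 127000√62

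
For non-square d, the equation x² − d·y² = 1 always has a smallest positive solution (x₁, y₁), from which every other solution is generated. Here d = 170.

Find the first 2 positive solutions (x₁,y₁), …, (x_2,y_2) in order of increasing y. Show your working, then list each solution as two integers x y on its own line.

339 26
229841 17628

d=170: √d = [13; 26] (ℓ=1, odd), read p_1/q_1
a_0=13:  p_0=13·1+0=13,  q_0=13·0+1=1
a_1=26:  p_1=26·13+1=339,  q_1=26·1+0=26
(x₁, y₁) = (339, 26);  339² − 170·26² = 1 ✓
(x_2, y_2) = (339·339 + 170·26·26, 339·26 + 26·339) = (229841, 17628)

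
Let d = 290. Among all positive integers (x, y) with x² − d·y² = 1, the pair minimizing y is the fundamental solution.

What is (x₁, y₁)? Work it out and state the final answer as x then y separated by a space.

d=290: √d = [17; 34] (ℓ=1, odd), read p_1/q_1
i=0: a=17 ⇒ p=17, q=1
i=1: a=34 ⇒ p=579, q=34
fundamental: x₁=579, y₁=34  (since 335241 − 290·1156 = 1)

579 34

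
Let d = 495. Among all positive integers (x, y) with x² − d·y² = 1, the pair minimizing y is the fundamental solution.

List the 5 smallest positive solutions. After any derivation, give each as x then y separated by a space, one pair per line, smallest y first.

√495 → a₀=22, period (4,44); ℓ=2 even so k=1
k=0  a_k=22  p_k/q_k = 22/1
k=1  a_k=4  p_k/q_k = 89/4
fundamental: x₁=89, y₁=4  (since 7921 − 495·16 = 1)
(x_2, y_2) = (89·89 + 495·4·4, 89·4 + 4·89) = (15841, 712)
(x_3, y_3) = (89·15841 + 495·4·712, 89·712 + 4·15841) = (2819609, 126732)
(x_4, y_4) = (89·2819609 + 495·4·126732, 89·126732 + 4·2819609) = (501874561, 22557584)
(x_5, y_5) = (89·501874561 + 495·4·22557584, 89·22557584 + 4·501874561) = (89330852249, 4015123220)

89 4
15841 712
2819609 126732
501874561 22557584
89330852249 4015123220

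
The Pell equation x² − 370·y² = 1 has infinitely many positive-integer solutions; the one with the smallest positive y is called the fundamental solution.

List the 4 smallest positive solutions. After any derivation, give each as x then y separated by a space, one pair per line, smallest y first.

d=370: √d = [19; 4,4,38] (ℓ=3, odd), read p_5/q_5
step 0: (19, 1)  from 19·(1,0) + (0,1)
…
step 2: (327, 17)  from 4·(77,4) + (19,1)
step 3: (12503, 650)  from 38·(327,17) + (77,4)
step 4: (50339, 2617)  from 4·(12503,650) + (327,17)
step 5: (213859, 11118)  from 4·(50339,2617) + (12503,650)
(x₁, y₁) = (213859, 11118);  213859² − 370·11118² = 1 ✓
k=2:  x_2 = 213859·213859+370·11118·11118 = 91471343761,  y_2 = 213859·11118+11118·213859 = 4755368724
k=3:  x_3 = 213859·91471343761+370·11118·4755368724 = 39123940210553539,  y_3 = 213859·4755368724+11118·91471343761 = 2033956799880714
k=4:  x_4 = 213859·39123940210553539+370·11118·2033956799880714 = 16734013458886067250241,  y_4 = 213859·2033956799880714+11118·39123940210553539 = 869959934526623861928

213859 11118
91471343761 4755368724
39123940210553539 2033956799880714
16734013458886067250241 869959934526623861928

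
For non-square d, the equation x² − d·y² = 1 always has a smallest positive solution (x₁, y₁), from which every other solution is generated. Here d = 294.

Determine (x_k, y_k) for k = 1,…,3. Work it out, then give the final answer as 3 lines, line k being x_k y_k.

√294 → a₀=17, period (6,1,4,1,6,34); ℓ=6 even so k=5
a_0=17:  p_0=17·1+0=17,  q_0=17·0+1=1
…
a_4=1:  p_4=1·583+120=703,  q_4=1·34+7=41
a_5=6:  p_5=6·703+583=4801,  q_5=6·41+34=280
(x₁, y₁) = (4801, 280);  4801² − 294·280² = 1 ✓
n=2: (4801,280)∘(4801,280) = (4801·4801+294·280·280, 4801·280+280·4801) = (46099201,2688560)
n=3: (46099201,2688560)∘(4801,280) = (4801·46099201+294·280·2688560, 4801·2688560+280·46099201) = (442644523201,25815552840)

4801 280
46099201 2688560
442644523201 25815552840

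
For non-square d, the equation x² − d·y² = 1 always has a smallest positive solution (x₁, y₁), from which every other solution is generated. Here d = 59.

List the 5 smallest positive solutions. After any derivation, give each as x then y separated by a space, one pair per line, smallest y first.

√59 → a₀=7, period (1,2,7,2,1,14); ℓ=6 even so k=5
i=0: a=7 ⇒ p=7, q=1
i=1: a=1 ⇒ p=8, q=1
i=2: a=2 ⇒ p=23, q=3
i=3: a=7 ⇒ p=169, q=22
i=4: a=2 ⇒ p=361, q=47
i=5: a=1 ⇒ p=530, q=69
→ (530, 69).  Check: 530²=280900, 59·69²=280899, difference 1.
(x_2, y_2) = (530·530 + 59·69·69, 530·69 + 69·530) = (561799, 73140)
(x_3, y_3) = (530·561799 + 59·69·73140, 530·73140 + 69·561799) = (595506410, 77528331)
(x_4, y_4) = (530·595506410 + 59·69·77528331, 530·77528331 + 69·595506410) = (631236232801, 82179957720)
(x_5, y_5) = (530·631236232801 + 59·69·82179957720, 530·82179957720 + 69·631236232801) = (669109811262650, 87110677654869)

530 69
561799 73140
595506410 77528331
631236232801 82179957720
669109811262650 87110677654869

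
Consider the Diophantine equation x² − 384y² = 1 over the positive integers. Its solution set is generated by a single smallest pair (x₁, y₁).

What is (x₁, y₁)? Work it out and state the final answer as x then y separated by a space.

√384 → a₀=19, period (1,1,2,9,2,1,1,38); ℓ=8 even so k=7
k=0  a_k=19  p_k/q_k = 19/1
k=1  a_k=1  p_k/q_k = 20/1
k=2  a_k=1  p_k/q_k = 39/2
k=3  a_k=2  p_k/q_k = 98/5
…
k=5  a_k=2  p_k/q_k = 1940/99
k=6  a_k=1  p_k/q_k = 2861/146
k=7  a_k=1  p_k/q_k = 4801/245
→ (4801, 245).  Check: 4801²=23049601, 384·245²=23049600, difference 1.

4801 245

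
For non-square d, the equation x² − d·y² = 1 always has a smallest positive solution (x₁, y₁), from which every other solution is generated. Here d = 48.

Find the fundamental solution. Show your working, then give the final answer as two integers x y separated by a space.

√48 → a₀=6, period (1,12); ℓ=2 even so k=1
step 0: (6, 1)  from 6·(1,0) + (0,1)
step 1: (7, 1)  from 1·(6,1) + (1,0)
(x₁, y₁) = (7, 1);  7² − 48·1² = 1 ✓

7 1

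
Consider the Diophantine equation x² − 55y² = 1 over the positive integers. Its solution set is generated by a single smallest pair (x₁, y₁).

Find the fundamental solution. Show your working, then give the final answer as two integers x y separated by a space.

89 12

√55 → a₀=7, period (2,2,2,14); ℓ=4 even so k=3
a_0=7:  p_0=7·1+0=7,  q_0=7·0+1=1
…
a_2=2:  p_2=2·15+7=37,  q_2=2·2+1=5
a_3=2:  p_3=2·37+15=89,  q_3=2·5+2=12
fundamental: x₁=89, y₁=12  (since 7921 − 55·144 = 1)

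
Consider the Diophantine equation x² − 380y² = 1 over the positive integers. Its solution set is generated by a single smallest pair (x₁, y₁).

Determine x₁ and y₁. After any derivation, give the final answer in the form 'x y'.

39 2

√380 → a₀=19, period (2,38); ℓ=2 even so k=1
a_0=19:  p_0=19·1+0=19,  q_0=19·0+1=1
a_1=2:  p_1=2·19+1=39,  q_1=2·1+0=2
(x₁, y₁) = (39, 2);  39² − 380·2² = 1 ✓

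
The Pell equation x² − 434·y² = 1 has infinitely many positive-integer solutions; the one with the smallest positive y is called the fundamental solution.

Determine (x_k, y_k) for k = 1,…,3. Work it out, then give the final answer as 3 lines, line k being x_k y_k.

√434 = [20; 1,4,1,40, …], period ℓ=4 (even) → k=3
i=0: a=20 ⇒ p=20, q=1
…
i=2: a=4 ⇒ p=104, q=5
i=3: a=1 ⇒ p=125, q=6
→ (125, 6).  Check: 125²=15625, 434·6²=15624, difference 1.
(x_2, y_2) = (125·125 + 434·6·6, 125·6 + 6·125) = (31249, 1500)
(x_3, y_3) = (125·31249 + 434·6·1500, 125·1500 + 6·31249) = (7812125, 374994)

125 6
31249 1500
7812125 374994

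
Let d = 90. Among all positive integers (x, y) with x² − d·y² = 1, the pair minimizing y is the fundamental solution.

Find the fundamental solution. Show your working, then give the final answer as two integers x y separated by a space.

19 2

√90 = [9; 2,18, …], period ℓ=2 (even) → k=1
i=0: a=9 ⇒ p=9, q=1
i=1: a=2 ⇒ p=19, q=2
→ (19, 2).  Check: 19²=361, 90·2²=360, difference 1.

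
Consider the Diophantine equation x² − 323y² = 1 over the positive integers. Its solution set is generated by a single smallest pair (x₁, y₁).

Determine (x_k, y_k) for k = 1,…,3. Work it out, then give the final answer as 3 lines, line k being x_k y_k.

18 1
647 36
23274 1295

[17; 1,34] for √323; ℓ=2 ⇒ convergent index 1
step 0: (17, 1)  from 17·(1,0) + (0,1)
step 1: (18, 1)  from 1·(17,1) + (1,0)
→ (18, 1).  Check: 18²=324, 323·1²=323, difference 1.
(18+1√323)^2 = 647 + 36√323
(18+1√323)^3 = 23274 + 1295√323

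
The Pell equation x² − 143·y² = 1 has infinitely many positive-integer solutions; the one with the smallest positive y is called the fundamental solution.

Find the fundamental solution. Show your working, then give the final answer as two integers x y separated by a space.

d=143: √d = [11; 1,22] (ℓ=2, even), read p_1/q_1
i=0: a=11 ⇒ p=11, q=1
i=1: a=1 ⇒ p=12, q=1
(x₁, y₁) = (12, 1);  12² − 143·1² = 1 ✓

12 1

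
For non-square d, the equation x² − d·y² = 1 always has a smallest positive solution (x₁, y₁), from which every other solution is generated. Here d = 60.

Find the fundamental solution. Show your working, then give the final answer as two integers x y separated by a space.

31 4

√60 → a₀=7, period (1,2,1,14); ℓ=4 even so k=3
i=0: a=7 ⇒ p=7, q=1
…
i=2: a=2 ⇒ p=23, q=3
i=3: a=1 ⇒ p=31, q=4
(x₁, y₁) = (31, 4);  31² − 60·4² = 1 ✓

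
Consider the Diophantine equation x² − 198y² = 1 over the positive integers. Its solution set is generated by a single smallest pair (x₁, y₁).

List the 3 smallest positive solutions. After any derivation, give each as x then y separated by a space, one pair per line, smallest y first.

197 14
77617 5516
30580901 2173290

√198 → a₀=14, period (14,28); ℓ=2 even so k=1
a_0=14:  p_0=14·1+0=14,  q_0=14·0+1=1
a_1=14:  p_1=14·14+1=197,  q_1=14·1+0=14
(x₁, y₁) = (197, 14);  197² − 198·14² = 1 ✓
(x_2, y_2) = (197·197 + 198·14·14, 197·14 + 14·197) = (77617, 5516)
(x_3, y_3) = (197·77617 + 198·14·5516, 197·5516 + 14·77617) = (30580901, 2173290)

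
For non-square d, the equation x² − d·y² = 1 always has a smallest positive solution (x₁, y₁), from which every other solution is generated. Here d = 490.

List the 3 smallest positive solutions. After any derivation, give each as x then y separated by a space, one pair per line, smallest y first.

1039681 46968
2161873163521 97663474416
4495316905044313921 203077717488555624

√490 → a₀=22, period (7,2,1,4,4,4,1,2,7,44); ℓ=10 even so k=9
a_0=22:  p_0=22·1+0=22,  q_0=22·0+1=1
a_1=7:  p_1=7·22+1=155,  q_1=7·1+0=7
…
a_3=1:  p_3=1·332+155=487,  q_3=1·15+7=22
a_4=4:  p_4=4·487+332=2280,  q_4=4·22+15=103
…
a_7=1:  p_7=1·40708+9607=50315,  q_7=1·1839+434=2273
a_8=2:  p_8=2·50315+40708=141338,  q_8=2·2273+1839=6385
a_9=7:  p_9=7·141338+50315=1039681,  q_9=7·6385+2273=46968
(x₁, y₁) = (1039681, 46968);  1039681² − 490·46968² = 1 ✓
n=2: (1039681,46968)∘(1039681,46968) = (1039681·1039681+490·46968·46968, 1039681·46968+46968·1039681) = (2161873163521,97663474416)
n=3: (2161873163521,97663474416)∘(1039681,46968) = (1039681·2161873163521+490·46968·97663474416, 1039681·97663474416+46968·2161873163521) = (4495316905044313921,203077717488555624)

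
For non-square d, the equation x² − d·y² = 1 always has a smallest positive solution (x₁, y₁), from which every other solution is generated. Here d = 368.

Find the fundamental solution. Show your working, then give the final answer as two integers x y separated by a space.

1151 60

d=368: √d = [19; 5,2,5,38] (ℓ=4, even), read p_3/q_3
step 0: (19, 1)  from 19·(1,0) + (0,1)
step 1: (96, 5)  from 5·(19,1) + (1,0)
step 2: (211, 11)  from 2·(96,5) + (19,1)
step 3: (1151, 60)  from 5·(211,11) + (96,5)
(x₁, y₁) = (1151, 60);  1151² − 368·60² = 1 ✓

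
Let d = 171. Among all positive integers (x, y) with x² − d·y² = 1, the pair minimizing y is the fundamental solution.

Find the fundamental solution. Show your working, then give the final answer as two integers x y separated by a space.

[13; 13,26] for √171; ℓ=2 ⇒ convergent index 1
step 0: (13, 1)  from 13·(1,0) + (0,1)
step 1: (170, 13)  from 13·(13,1) + (1,0)
fundamental: x₁=170, y₁=13  (since 28900 − 171·169 = 1)

170 13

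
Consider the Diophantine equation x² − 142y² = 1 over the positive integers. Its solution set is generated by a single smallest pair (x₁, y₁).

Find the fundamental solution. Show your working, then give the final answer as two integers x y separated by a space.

√142 → a₀=11, period (1,10,1,22); ℓ=4 even so k=3
step 0: (11, 1)  from 11·(1,0) + (0,1)
…
step 2: (131, 11)  from 10·(12,1) + (11,1)
step 3: (143, 12)  from 1·(131,11) + (12,1)
fundamental: x₁=143, y₁=12  (since 20449 − 142·144 = 1)

143 12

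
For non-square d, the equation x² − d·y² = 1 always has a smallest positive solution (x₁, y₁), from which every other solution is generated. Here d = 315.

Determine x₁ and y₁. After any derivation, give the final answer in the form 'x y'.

d=315: √d = [17; 1,2,1,34] (ℓ=4, even), read p_3/q_3
step 0: (17, 1)  from 17·(1,0) + (0,1)
…
step 2: (53, 3)  from 2·(18,1) + (17,1)
step 3: (71, 4)  from 1·(53,3) + (18,1)
→ (71, 4).  Check: 71²=5041, 315·4²=5040, difference 1.

71 4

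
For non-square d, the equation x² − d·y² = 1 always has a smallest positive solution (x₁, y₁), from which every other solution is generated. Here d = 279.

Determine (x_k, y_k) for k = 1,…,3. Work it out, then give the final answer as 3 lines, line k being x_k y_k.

d=279: √d = [16; 1,2,2,1,2,2,1,32] (ℓ=8, even), read p_7/q_7
k=0  a_k=16  p_k/q_k = 16/1
k=1  a_k=1  p_k/q_k = 17/1
…
k=5  a_k=2  p_k/q_k = 451/27
k=6  a_k=2  p_k/q_k = 1069/64
k=7  a_k=1  p_k/q_k = 1520/91
fundamental: x₁=1520, y₁=91  (since 2310400 − 279·8281 = 1)
(1520+91√279)^2 = 4620799 + 276640√279
(1520+91√279)^3 = 14047227440 + 840985509√279

1520 91
4620799 276640
14047227440 840985509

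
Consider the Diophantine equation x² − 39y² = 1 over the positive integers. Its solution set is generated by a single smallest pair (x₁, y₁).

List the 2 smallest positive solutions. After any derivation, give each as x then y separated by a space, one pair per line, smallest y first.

25 4
1249 200

[6; 4,12] for √39; ℓ=2 ⇒ convergent index 1
a_0=6:  p_0=6·1+0=6,  q_0=6·0+1=1
a_1=4:  p_1=4·6+1=25,  q_1=4·1+0=4
(x₁, y₁) = (25, 4);  25² − 39·4² = 1 ✓
(x_2, y_2) = (25·25 + 39·4·4, 25·4 + 4·25) = (1249, 200)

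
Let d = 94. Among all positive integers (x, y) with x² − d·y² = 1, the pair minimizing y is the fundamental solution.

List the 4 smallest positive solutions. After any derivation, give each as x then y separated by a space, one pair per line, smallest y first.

2143295 221064
9187426914049 947610731760
39382732335491159615 4062018686654877336
168817626601983862467148801 17412208682026983028992480

√94 = [9; 1,2,3,1,1,…,2,1,18, …], period ℓ=16 (even) → k=15
i=0: a=9 ⇒ p=9, q=1
i=1: a=1 ⇒ p=10, q=1
i=2: a=2 ⇒ p=29, q=3
…
i=4: a=1 ⇒ p=126, q=13
i=5: a=1 ⇒ p=223, q=23
i=6: a=5 ⇒ p=1241, q=128
i=7: a=1 ⇒ p=1464, q=151
…
i=9: a=1 ⇒ p=14417, q=1487
…
i=13: a=3 ⇒ p=652934, q=67345
i=14: a=2 ⇒ p=1490361, q=153719
i=15: a=1 ⇒ p=2143295, q=221064
→ (2143295, 221064).  Check: 2143295²=4593713457025, 94·221064²=4593713457024, difference 1.
k=2:  x_2 = 2143295·2143295+94·221064·221064 = 9187426914049,  y_2 = 2143295·221064+221064·2143295 = 947610731760
k=3:  x_3 = 2143295·9187426914049+94·221064·947610731760 = 39382732335491159615,  y_3 = 2143295·947610731760+221064·9187426914049 = 4062018686654877336
k=4:  x_4 = 2143295·39382732335491159615+94·221064·4062018686654877336 = 168817626601983862467148801,  y_4 = 2143295·4062018686654877336+221064·39382732335491159615 = 17412208682026983028992480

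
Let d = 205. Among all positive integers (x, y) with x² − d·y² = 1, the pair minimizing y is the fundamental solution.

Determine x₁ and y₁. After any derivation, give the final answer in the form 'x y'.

√205 → a₀=14, period (3,6,1,4,1,6,3,28); ℓ=8 even so k=7
k=0  a_k=14  p_k/q_k = 14/1
…
k=6  a_k=6  p_k/q_k = 12614/881
k=7  a_k=3  p_k/q_k = 39689/2772
fundamental: x₁=39689, y₁=2772  (since 1575216721 − 205·7683984 = 1)

39689 2772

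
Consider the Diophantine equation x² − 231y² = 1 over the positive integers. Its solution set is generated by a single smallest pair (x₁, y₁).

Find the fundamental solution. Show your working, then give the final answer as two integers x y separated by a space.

√231 = [15; 5,30, …], period ℓ=2 (even) → k=1
step 0: (15, 1)  from 15·(1,0) + (0,1)
step 1: (76, 5)  from 5·(15,1) + (1,0)
fundamental: x₁=76, y₁=5  (since 5776 − 231·25 = 1)

76 5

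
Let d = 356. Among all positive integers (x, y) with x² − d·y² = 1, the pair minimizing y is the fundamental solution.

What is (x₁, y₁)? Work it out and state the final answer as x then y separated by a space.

500001 26500

d=356: √d = [18; 1,6,1,1,2,…,6,1,36] (ℓ=14, even), read p_13/q_13
a_0=18:  p_0=18·1+0=18,  q_0=18·0+1=1
…
a_2=6:  p_2=6·19+18=132,  q_2=6·1+1=7
…
a_5=2:  p_5=2·283+151=717,  q_5=2·15+8=38
a_6=1:  p_6=1·717+283=1000,  q_6=1·38+15=53
…
a_12=6:  p_12=6·66019+37868=433982,  q_12=6·3499+2007=23001
a_13=1:  p_13=1·433982+66019=500001,  q_13=1·23001+3499=26500
fundamental: x₁=500001, y₁=26500  (since 250001000001 − 356·702250000 = 1)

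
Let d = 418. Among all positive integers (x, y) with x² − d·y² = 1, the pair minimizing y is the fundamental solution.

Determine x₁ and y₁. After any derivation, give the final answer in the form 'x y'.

d=418: √d = [20; 2,4,20,4,2,40] (ℓ=6, even), read p_5/q_5
a_0=20:  p_0=20·1+0=20,  q_0=20·0+1=1
a_1=2:  p_1=2·20+1=41,  q_1=2·1+0=2
…
a_3=20:  p_3=20·184+41=3721,  q_3=20·9+2=182
a_4=4:  p_4=4·3721+184=15068,  q_4=4·182+9=737
a_5=2:  p_5=2·15068+3721=33857,  q_5=2·737+182=1656
fundamental: x₁=33857, y₁=1656  (since 1146296449 − 418·2742336 = 1)

33857 1656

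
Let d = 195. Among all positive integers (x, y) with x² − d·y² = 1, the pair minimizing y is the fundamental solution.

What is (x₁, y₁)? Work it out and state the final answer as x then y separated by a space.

14 1

√195 = [13; 1,26, …], period ℓ=2 (even) → k=1
step 0: (13, 1)  from 13·(1,0) + (0,1)
step 1: (14, 1)  from 1·(13,1) + (1,0)
→ (14, 1).  Check: 14²=196, 195·1²=195, difference 1.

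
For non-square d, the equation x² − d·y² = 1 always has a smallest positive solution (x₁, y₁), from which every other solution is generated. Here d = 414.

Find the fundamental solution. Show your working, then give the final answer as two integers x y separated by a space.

√414 → a₀=20, period (2,1,7,2,7,1,2,40); ℓ=8 even so k=7
step 0: (20, 1)  from 20·(1,0) + (0,1)
step 1: (41, 2)  from 2·(20,1) + (1,0)
step 2: (61, 3)  from 1·(41,2) + (20,1)
step 3: (468, 23)  from 7·(61,3) + (41,2)
…
step 6: (8444, 415)  from 1·(7447,366) + (997,49)
step 7: (24335, 1196)  from 2·(8444,415) + (7447,366)
(x₁, y₁) = (24335, 1196);  24335² − 414·1196² = 1 ✓

24335 1196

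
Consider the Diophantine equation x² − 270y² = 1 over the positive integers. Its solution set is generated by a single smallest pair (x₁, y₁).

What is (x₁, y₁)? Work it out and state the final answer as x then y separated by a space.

√270 → a₀=16, period (2,3,6,3,2,32); ℓ=6 even so k=5
step 0: (16, 1)  from 16·(1,0) + (0,1)
step 1: (33, 2)  from 2·(16,1) + (1,0)
step 2: (115, 7)  from 3·(33,2) + (16,1)
step 3: (723, 44)  from 6·(115,7) + (33,2)
step 4: (2284, 139)  from 3·(723,44) + (115,7)
step 5: (5291, 322)  from 2·(2284,139) + (723,44)
fundamental: x₁=5291, y₁=322  (since 27994681 − 270·103684 = 1)

5291 322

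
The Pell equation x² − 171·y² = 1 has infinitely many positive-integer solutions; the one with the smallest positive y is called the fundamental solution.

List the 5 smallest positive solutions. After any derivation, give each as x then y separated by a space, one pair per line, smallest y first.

170 13
57799 4420
19651490 1502787
6681448801 510943160
2271672940850 173719171613

d=171: √d = [13; 13,26] (ℓ=2, even), read p_1/q_1
k=0  a_k=13  p_k/q_k = 13/1
k=1  a_k=13  p_k/q_k = 170/13
fundamental: x₁=170, y₁=13  (since 28900 − 171·169 = 1)
(170+13√171)^2 = 57799 + 4420√171
(170+13√171)^3 = 19651490 + 1502787√171
(170+13√171)^4 = 6681448801 + 510943160√171
(170+13√171)^5 = 2271672940850 + 173719171613√171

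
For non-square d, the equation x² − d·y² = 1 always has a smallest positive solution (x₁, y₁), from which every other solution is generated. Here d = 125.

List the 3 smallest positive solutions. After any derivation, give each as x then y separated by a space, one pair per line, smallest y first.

[11; 5,1,1,5,22] for √125; ℓ=5 ⇒ convergent index 9
i=0: a=11 ⇒ p=11, q=1
…
i=2: a=1 ⇒ p=67, q=6
…
i=5: a=22 ⇒ p=15127, q=1353
…
i=8: a=1 ⇒ p=167761, q=15005
i=9: a=5 ⇒ p=930249, q=83204
(x₁, y₁) = (930249, 83204);  930249² − 125·83204² = 1 ✓
k=2:  x_2 = 930249·930249+125·83204·83204 = 1730726404001,  y_2 = 930249·83204+83204·930249 = 154800875592
k=3:  x_3 = 930249·1730726404001+125·83204·154800875592 = 3220013013190122249,  y_3 = 930249·154800875592+83204·1730726404001 = 288006719437081612

930249 83204
1730726404001 154800875592
3220013013190122249 288006719437081612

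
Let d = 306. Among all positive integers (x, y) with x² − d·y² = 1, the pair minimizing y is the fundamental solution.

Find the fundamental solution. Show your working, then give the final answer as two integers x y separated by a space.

[17; 2,34] for √306; ℓ=2 ⇒ convergent index 1
k=0  a_k=17  p_k/q_k = 17/1
k=1  a_k=2  p_k/q_k = 35/2
fundamental: x₁=35, y₁=2  (since 1225 − 306·4 = 1)

35 2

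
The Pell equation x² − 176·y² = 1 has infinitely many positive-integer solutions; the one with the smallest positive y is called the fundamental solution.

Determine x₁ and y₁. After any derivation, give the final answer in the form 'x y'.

√176 = [13; 3,1,3,26, …], period ℓ=4 (even) → k=3
k=0  a_k=13  p_k/q_k = 13/1
…
k=2  a_k=1  p_k/q_k = 53/4
k=3  a_k=3  p_k/q_k = 199/15
(x₁, y₁) = (199, 15);  199² − 176·15² = 1 ✓

199 15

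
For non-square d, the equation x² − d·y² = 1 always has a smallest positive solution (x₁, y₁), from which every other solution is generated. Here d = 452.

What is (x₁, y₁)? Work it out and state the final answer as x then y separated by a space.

1204353 56648

[21; 3,1,5,3,10,3,5,1,3,42] for √452; ℓ=10 ⇒ convergent index 9
i=0: a=21 ⇒ p=21, q=1
i=1: a=3 ⇒ p=64, q=3
i=2: a=1 ⇒ p=85, q=4
i=3: a=5 ⇒ p=489, q=23
i=4: a=3 ⇒ p=1552, q=73
i=5: a=10 ⇒ p=16009, q=753
i=6: a=3 ⇒ p=49579, q=2332
…
i=8: a=1 ⇒ p=313483, q=14745
i=9: a=3 ⇒ p=1204353, q=56648
(x₁, y₁) = (1204353, 56648);  1204353² − 452·56648² = 1 ✓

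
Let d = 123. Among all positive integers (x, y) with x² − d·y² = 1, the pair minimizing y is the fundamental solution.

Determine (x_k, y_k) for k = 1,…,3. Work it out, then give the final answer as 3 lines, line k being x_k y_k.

122 11
29767 2684
7263026 654885

[11; 11,22] for √123; ℓ=2 ⇒ convergent index 1
step 0: (11, 1)  from 11·(1,0) + (0,1)
step 1: (122, 11)  from 11·(11,1) + (1,0)
fundamental: x₁=122, y₁=11  (since 14884 − 123·121 = 1)
n=2: (122,11)∘(122,11) = (122·122+123·11·11, 122·11+11·122) = (29767,2684)
n=3: (29767,2684)∘(122,11) = (122·29767+123·11·2684, 122·2684+11·29767) = (7263026,654885)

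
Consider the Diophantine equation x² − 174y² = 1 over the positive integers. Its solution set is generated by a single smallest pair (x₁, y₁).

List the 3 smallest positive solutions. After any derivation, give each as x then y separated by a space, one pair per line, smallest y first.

1451 110
4210801 319220
12219743051 926376330

d=174: √d = [13; 5,4,5,26] (ℓ=4, even), read p_3/q_3
k=0  a_k=13  p_k/q_k = 13/1
…
k=2  a_k=4  p_k/q_k = 277/21
k=3  a_k=5  p_k/q_k = 1451/110
fundamental: x₁=1451, y₁=110  (since 2105401 − 174·12100 = 1)
n=2: (1451,110)∘(1451,110) = (1451·1451+174·110·110, 1451·110+110·1451) = (4210801,319220)
n=3: (4210801,319220)∘(1451,110) = (1451·4210801+174·110·319220, 1451·319220+110·4210801) = (12219743051,926376330)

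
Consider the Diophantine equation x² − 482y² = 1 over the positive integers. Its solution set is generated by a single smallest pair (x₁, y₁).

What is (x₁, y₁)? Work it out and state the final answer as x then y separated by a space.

483 22

d=482: √d = [21; 1,20,1,42] (ℓ=4, even), read p_3/q_3
step 0: (21, 1)  from 21·(1,0) + (0,1)
step 1: (22, 1)  from 1·(21,1) + (1,0)
step 2: (461, 21)  from 20·(22,1) + (21,1)
step 3: (483, 22)  from 1·(461,21) + (22,1)
(x₁, y₁) = (483, 22);  483² − 482·22² = 1 ✓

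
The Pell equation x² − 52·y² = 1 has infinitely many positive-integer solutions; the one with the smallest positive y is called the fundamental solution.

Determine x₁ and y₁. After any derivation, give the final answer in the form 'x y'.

d=52: √d = [7; 4,1,2,1,4,14] (ℓ=6, even), read p_5/q_5
k=0  a_k=7  p_k/q_k = 7/1
k=1  a_k=4  p_k/q_k = 29/4
k=2  a_k=1  p_k/q_k = 36/5
…
k=4  a_k=1  p_k/q_k = 137/19
k=5  a_k=4  p_k/q_k = 649/90
→ (649, 90).  Check: 649²=421201, 52·90²=421200, difference 1.

649 90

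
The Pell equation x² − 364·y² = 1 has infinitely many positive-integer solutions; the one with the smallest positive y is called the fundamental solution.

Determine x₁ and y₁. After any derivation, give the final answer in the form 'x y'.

√364 = [19; 12,1,2,3,1,8,1,3,2,1,12,38, …], period ℓ=12 (even) → k=11
step 0: (19, 1)  from 19·(1,0) + (0,1)
step 1: (229, 12)  from 12·(19,1) + (1,0)
step 2: (248, 13)  from 1·(229,12) + (19,1)
step 3: (725, 38)  from 2·(248,13) + (229,12)
step 4: (2423, 127)  from 3·(725,38) + (248,13)
…
step 6: (27607, 1447)  from 8·(3148,165) + (2423,127)
step 7: (30755, 1612)  from 1·(27607,1447) + (3148,165)
…
step 9: (270499, 14178)  from 2·(119872,6283) + (30755,1612)
step 10: (390371, 20461)  from 1·(270499,14178) + (119872,6283)
step 11: (4954951, 259710)  from 12·(390371,20461) + (270499,14178)
(x₁, y₁) = (4954951, 259710);  4954951² − 364·259710² = 1 ✓

4954951 259710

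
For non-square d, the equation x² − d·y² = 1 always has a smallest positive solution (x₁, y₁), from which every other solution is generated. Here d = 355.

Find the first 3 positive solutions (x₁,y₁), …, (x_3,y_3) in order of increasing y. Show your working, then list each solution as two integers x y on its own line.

d=355: √d = [18; 1,5,3,3,1,6,1,3,3,5,1,36] (ℓ=12, even), read p_11/q_11
step 0: (18, 1)  from 18·(1,0) + (0,1)
step 1: (19, 1)  from 1·(18,1) + (1,0)
step 2: (113, 6)  from 5·(19,1) + (18,1)
step 3: (358, 19)  from 3·(113,6) + (19,1)
step 4: (1187, 63)  from 3·(358,19) + (113,6)
step 5: (1545, 82)  from 1·(1187,63) + (358,19)
step 6: (10457, 555)  from 6·(1545,82) + (1187,63)
…
step 9: (151391, 8035)  from 3·(46463,2466) + (12002,637)
step 10: (803418, 42641)  from 5·(151391,8035) + (46463,2466)
step 11: (954809, 50676)  from 1·(803418,42641) + (151391,8035)
(x₁, y₁) = (954809, 50676);  954809² − 355·50676² = 1 ✓
(954809+50676√355)^2 = 1823320452961 + 96771801768√355
(954809+50676√355)^3 = 3481845556741524089 + 184797174548553948√355

954809 50676
1823320452961 96771801768
3481845556741524089 184797174548553948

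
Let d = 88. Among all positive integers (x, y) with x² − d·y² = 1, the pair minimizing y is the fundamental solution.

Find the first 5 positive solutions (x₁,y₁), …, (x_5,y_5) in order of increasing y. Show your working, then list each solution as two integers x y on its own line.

√88 → a₀=9, period (2,1,1,1,2,18); ℓ=6 even so k=5
i=0: a=9 ⇒ p=9, q=1
i=1: a=2 ⇒ p=19, q=2
i=2: a=1 ⇒ p=28, q=3
i=3: a=1 ⇒ p=47, q=5
i=4: a=1 ⇒ p=75, q=8
i=5: a=2 ⇒ p=197, q=21
→ (197, 21).  Check: 197²=38809, 88·21²=38808, difference 1.
(x_2, y_2) = (197·197 + 88·21·21, 197·21 + 21·197) = (77617, 8274)
(x_3, y_3) = (197·77617 + 88·21·8274, 197·8274 + 21·77617) = (30580901, 3259935)
(x_4, y_4) = (197·30580901 + 88·21·3259935, 197·3259935 + 21·30580901) = (12048797377, 1284406116)
(x_5, y_5) = (197·12048797377 + 88·21·1284406116, 197·1284406116 + 21·12048797377) = (4747195585637, 506052749769)

197 21
77617 8274
30580901 3259935
12048797377 1284406116
4747195585637 506052749769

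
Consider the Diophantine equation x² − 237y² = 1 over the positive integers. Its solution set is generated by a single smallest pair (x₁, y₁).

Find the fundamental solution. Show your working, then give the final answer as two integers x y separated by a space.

[15; 2,1,1,7,10,7,1,1,2,30] for √237; ℓ=10 ⇒ convergent index 9
i=0: a=15 ⇒ p=15, q=1
…
i=3: a=1 ⇒ p=77, q=5
i=4: a=7 ⇒ p=585, q=38
…
i=6: a=7 ⇒ p=42074, q=2733
…
i=8: a=1 ⇒ p=90075, q=5851
i=9: a=2 ⇒ p=228151, q=14820
fundamental: x₁=228151, y₁=14820  (since 52052878801 − 237·219632400 = 1)

228151 14820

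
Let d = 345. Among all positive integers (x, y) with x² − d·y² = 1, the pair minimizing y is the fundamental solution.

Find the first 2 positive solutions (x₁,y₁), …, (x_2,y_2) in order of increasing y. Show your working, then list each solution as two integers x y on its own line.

√345 → a₀=18, period (1,1,2,1,6,1,2,1,1,36); ℓ=10 even so k=9
k=0  a_k=18  p_k/q_k = 18/1
k=1  a_k=1  p_k/q_k = 19/1
k=2  a_k=1  p_k/q_k = 37/2
k=3  a_k=2  p_k/q_k = 93/5
k=4  a_k=1  p_k/q_k = 130/7
…
k=6  a_k=1  p_k/q_k = 1003/54
…
k=8  a_k=1  p_k/q_k = 3882/209
k=9  a_k=1  p_k/q_k = 6761/364
fundamental: x₁=6761, y₁=364  (since 45711121 − 345·132496 = 1)
(x_2, y_2) = (6761·6761 + 345·364·364, 6761·364 + 364·6761) = (91422241, 4922008)

6761 364
91422241 4922008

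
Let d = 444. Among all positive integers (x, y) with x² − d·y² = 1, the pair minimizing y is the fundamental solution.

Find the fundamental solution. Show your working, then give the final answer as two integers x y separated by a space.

√444 → a₀=21, period (14,42); ℓ=2 even so k=1
k=0  a_k=21  p_k/q_k = 21/1
k=1  a_k=14  p_k/q_k = 295/14
→ (295, 14).  Check: 295²=87025, 444·14²=87024, difference 1.

295 14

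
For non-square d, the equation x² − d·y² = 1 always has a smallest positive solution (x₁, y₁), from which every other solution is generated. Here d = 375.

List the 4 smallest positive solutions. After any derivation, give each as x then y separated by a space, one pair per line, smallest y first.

15124 781
457470751 23623688
13837575261124 714569313843
418558976041008001 21614292581499376

√375 → a₀=19, period (2,1,2,1,5,1,2,1,2,38); ℓ=10 even so k=9
a_0=19:  p_0=19·1+0=19,  q_0=19·0+1=1
…
a_3=2:  p_3=2·58+39=155,  q_3=2·3+2=8
…
a_6=1:  p_6=1·1220+213=1433,  q_6=1·63+11=74
…
a_8=1:  p_8=1·4086+1433=5519,  q_8=1·211+74=285
a_9=2:  p_9=2·5519+4086=15124,  q_9=2·285+211=781
fundamental: x₁=15124, y₁=781  (since 228735376 − 375·609961 = 1)
(15124+781√375)^2 = 457470751 + 23623688√375
(15124+781√375)^3 = 13837575261124 + 714569313843√375
(15124+781√375)^4 = 418558976041008001 + 21614292581499376√375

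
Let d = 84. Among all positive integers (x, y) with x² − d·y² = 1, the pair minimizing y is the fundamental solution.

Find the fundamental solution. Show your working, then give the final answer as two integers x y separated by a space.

55 6

d=84: √d = [9; 6,18] (ℓ=2, even), read p_1/q_1
step 0: (9, 1)  from 9·(1,0) + (0,1)
step 1: (55, 6)  from 6·(9,1) + (1,0)
fundamental: x₁=55, y₁=6  (since 3025 − 84·36 = 1)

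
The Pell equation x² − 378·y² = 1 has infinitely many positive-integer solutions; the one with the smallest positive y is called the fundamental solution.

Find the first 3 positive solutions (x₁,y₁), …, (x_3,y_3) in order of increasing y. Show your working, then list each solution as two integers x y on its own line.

8749 450
153090001 7874100
2678768828749 137781001350

[19; 2,3,1,4,1,3,2,38] for √378; ℓ=8 ⇒ convergent index 7
a_0=19:  p_0=19·1+0=19,  q_0=19·0+1=1
…
a_2=3:  p_2=3·39+19=136,  q_2=3·2+1=7
a_3=1:  p_3=1·136+39=175,  q_3=1·7+2=9
a_4=4:  p_4=4·175+136=836,  q_4=4·9+7=43
…
a_6=3:  p_6=3·1011+836=3869,  q_6=3·52+43=199
a_7=2:  p_7=2·3869+1011=8749,  q_7=2·199+52=450
→ (8749, 450).  Check: 8749²=76545001, 378·450²=76545000, difference 1.
k=2:  x_2 = 8749·8749+378·450·450 = 153090001,  y_2 = 8749·450+450·8749 = 7874100
k=3:  x_3 = 8749·153090001+378·450·7874100 = 2678768828749,  y_3 = 8749·7874100+450·153090001 = 137781001350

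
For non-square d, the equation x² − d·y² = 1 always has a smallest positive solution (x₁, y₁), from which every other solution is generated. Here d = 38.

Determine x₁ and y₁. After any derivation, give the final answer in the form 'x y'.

37 6

d=38: √d = [6; 6,12] (ℓ=2, even), read p_1/q_1
a_0=6:  p_0=6·1+0=6,  q_0=6·0+1=1
a_1=6:  p_1=6·6+1=37,  q_1=6·1+0=6
fundamental: x₁=37, y₁=6  (since 1369 − 38·36 = 1)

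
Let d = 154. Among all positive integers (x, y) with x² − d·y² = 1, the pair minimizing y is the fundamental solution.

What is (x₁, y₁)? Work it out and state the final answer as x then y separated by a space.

[12; 2,2,3,1,2,1,3,2,2,24] for √154; ℓ=10 ⇒ convergent index 9
a_0=12:  p_0=12·1+0=12,  q_0=12·0+1=1
a_1=2:  p_1=2·12+1=25,  q_1=2·1+0=2
a_2=2:  p_2=2·25+12=62,  q_2=2·2+1=5
…
a_4=1:  p_4=1·211+62=273,  q_4=1·17+5=22
a_5=2:  p_5=2·273+211=757,  q_5=2·22+17=61
a_6=1:  p_6=1·757+273=1030,  q_6=1·61+22=83
a_7=3:  p_7=3·1030+757=3847,  q_7=3·83+61=310
a_8=2:  p_8=2·3847+1030=8724,  q_8=2·310+83=703
a_9=2:  p_9=2·8724+3847=21295,  q_9=2·703+310=1716
(x₁, y₁) = (21295, 1716);  21295² − 154·1716² = 1 ✓

21295 1716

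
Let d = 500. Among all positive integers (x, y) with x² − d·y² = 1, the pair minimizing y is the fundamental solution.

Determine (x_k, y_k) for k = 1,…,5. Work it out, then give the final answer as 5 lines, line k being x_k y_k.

√500 → a₀=22, period (2,1,3,2,1,…,1,2,44); ℓ=14 even so k=13
step 0: (22, 1)  from 22·(1,0) + (0,1)
step 1: (45, 2)  from 2·(22,1) + (1,0)
step 2: (67, 3)  from 1·(45,2) + (22,1)
step 3: (246, 11)  from 3·(67,3) + (45,2)
step 4: (559, 25)  from 2·(246,11) + (67,3)
step 5: (805, 36)  from 1·(559,25) + (246,11)
step 6: (1364, 61)  from 1·(805,36) + (559,25)
step 7: (14445, 646)  from 10·(1364,61) + (805,36)
…
step 9: (30254, 1353)  from 1·(15809,707) + (14445,646)
step 10: (76317, 3413)  from 2·(30254,1353) + (15809,707)
step 11: (259205, 11592)  from 3·(76317,3413) + (30254,1353)
step 12: (335522, 15005)  from 1·(259205,11592) + (76317,3413)
step 13: (930249, 41602)  from 2·(335522,15005) + (259205,11592)
→ (930249, 41602).  Check: 930249²=865363202001, 500·41602²=865363202000, difference 1.
(930249+41602√500)^2 = 1730726404001 + 77400437796√500
(930249+41602√500)^3 = 3220013013190122249 + 144003359718540806√500
(930249+41602√500)^4 = 5990827771012465337616001 + 267917962749548332043592√500
(930249+41602√500)^5 = 11145923086309929722690704506249 + 498460833859465169310720288010√500

930249 41602
1730726404001 77400437796
3220013013190122249 144003359718540806
5990827771012465337616001 267917962749548332043592
11145923086309929722690704506249 498460833859465169310720288010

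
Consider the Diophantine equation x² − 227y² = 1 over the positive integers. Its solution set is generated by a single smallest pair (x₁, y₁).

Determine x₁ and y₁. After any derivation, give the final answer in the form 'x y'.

226 15

√227 = [15; 15,30, …], period ℓ=2 (even) → k=1
i=0: a=15 ⇒ p=15, q=1
i=1: a=15 ⇒ p=226, q=15
(x₁, y₁) = (226, 15);  226² − 227·15² = 1 ✓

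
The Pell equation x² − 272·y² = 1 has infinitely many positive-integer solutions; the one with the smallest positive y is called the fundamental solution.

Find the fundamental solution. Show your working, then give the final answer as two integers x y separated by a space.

33 2

√272 = [16; 2,32, …], period ℓ=2 (even) → k=1
step 0: (16, 1)  from 16·(1,0) + (0,1)
step 1: (33, 2)  from 2·(16,1) + (1,0)
→ (33, 2).  Check: 33²=1089, 272·2²=1088, difference 1.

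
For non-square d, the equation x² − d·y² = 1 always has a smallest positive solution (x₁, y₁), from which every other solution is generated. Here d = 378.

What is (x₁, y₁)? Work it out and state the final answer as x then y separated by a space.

8749 450

√378 = [19; 2,3,1,4,1,3,2,38, …], period ℓ=8 (even) → k=7
step 0: (19, 1)  from 19·(1,0) + (0,1)
step 1: (39, 2)  from 2·(19,1) + (1,0)
step 2: (136, 7)  from 3·(39,2) + (19,1)
…
step 6: (3869, 199)  from 3·(1011,52) + (836,43)
step 7: (8749, 450)  from 2·(3869,199) + (1011,52)
(x₁, y₁) = (8749, 450);  8749² − 378·450² = 1 ✓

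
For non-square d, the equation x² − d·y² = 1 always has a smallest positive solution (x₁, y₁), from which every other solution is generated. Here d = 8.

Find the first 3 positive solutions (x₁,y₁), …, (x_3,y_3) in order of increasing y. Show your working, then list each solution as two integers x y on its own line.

[2; 1,4] for √8; ℓ=2 ⇒ convergent index 1
k=0  a_k=2  p_k/q_k = 2/1
k=1  a_k=1  p_k/q_k = 3/1
→ (3, 1).  Check: 3²=9, 8·1²=8, difference 1.
(3+1√8)^2 = 17 + 6√8
(3+1√8)^3 = 99 + 35√8

3 1
17 6
99 35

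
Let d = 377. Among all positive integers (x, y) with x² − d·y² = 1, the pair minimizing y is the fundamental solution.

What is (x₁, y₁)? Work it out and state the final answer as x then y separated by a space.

233 12

√377 → a₀=19, period (2,2,2,38); ℓ=4 even so k=3
a_0=19:  p_0=19·1+0=19,  q_0=19·0+1=1
a_1=2:  p_1=2·19+1=39,  q_1=2·1+0=2
a_2=2:  p_2=2·39+19=97,  q_2=2·2+1=5
a_3=2:  p_3=2·97+39=233,  q_3=2·5+2=12
→ (233, 12).  Check: 233²=54289, 377·12²=54288, difference 1.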